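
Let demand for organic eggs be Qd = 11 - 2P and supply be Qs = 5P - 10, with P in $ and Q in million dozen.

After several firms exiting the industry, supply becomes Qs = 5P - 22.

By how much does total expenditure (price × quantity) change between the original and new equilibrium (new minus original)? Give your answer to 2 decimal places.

Before the shock: 11 - 2P = 5P - 10 ⇒ 21 = 7P ⇒ P = 3, Q = 5.
After the shift, demand is Qd = 11 - 2P and supply is Qs = 5P - 22.
Clearing the new market: 11 - 2P = 5P - 22, so P = 33/7 ≈ 4.7143 and Q = 11/7 ≈ 1.5714.
Expenditure moves from 3×5 = 15 to 4.7143×1.5714 = 7.4082; change = -7.59.

-7.59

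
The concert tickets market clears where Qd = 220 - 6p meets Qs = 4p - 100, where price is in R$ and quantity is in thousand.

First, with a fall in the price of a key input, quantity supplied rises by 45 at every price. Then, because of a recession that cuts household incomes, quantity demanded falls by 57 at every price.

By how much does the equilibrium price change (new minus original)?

-10.2

Initially, 220 - 6p = 4p - 100, so 320 = 10p and p = 32, Q = 28.
After the shift, demand is Qd = 163 - 6p and supply is Qs = 4p - 55.
Clearing the new market: 163 - 6p = 4p - 55, so p = 21.8 and Q = 32.2.
Δp = 21.8 − 32 = -10.2.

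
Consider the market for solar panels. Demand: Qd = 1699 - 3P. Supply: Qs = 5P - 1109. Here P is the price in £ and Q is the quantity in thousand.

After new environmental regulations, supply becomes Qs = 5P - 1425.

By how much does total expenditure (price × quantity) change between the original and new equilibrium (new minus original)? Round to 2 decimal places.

-20757.25

Before the shock: 1699 - 3P = 5P - 1109 ⇒ 2808 = 8P ⇒ P = 351, Q = 646.
The new curves are Qd = 1699 - 3P (demand) and Qs = 5P - 1425 (supply).
New equilibrium: 1699 - 3P = 5P - 1425 ⇒ 3124 = 8P ⇒ P = 390.5, Q = 527.5.
Expenditure moves from 351×646 = 226746 to 390.5×527.5 = 205988.75; change = -20757.25.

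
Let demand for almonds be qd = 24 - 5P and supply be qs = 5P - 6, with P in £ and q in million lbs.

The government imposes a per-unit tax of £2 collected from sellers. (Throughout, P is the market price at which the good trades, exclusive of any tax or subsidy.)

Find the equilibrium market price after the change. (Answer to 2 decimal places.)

Initially, 24 - 5P = 5P - 6, so 30 = 10P and P = 3, q = 9.
Since sellers keep the price net of the tax, the effective supply curve becomes qs = 5P - 16.
New equilibrium: 24 - 5P = 5P - 16 ⇒ 40 = 10P ⇒ P = 4, q = 4.

4.00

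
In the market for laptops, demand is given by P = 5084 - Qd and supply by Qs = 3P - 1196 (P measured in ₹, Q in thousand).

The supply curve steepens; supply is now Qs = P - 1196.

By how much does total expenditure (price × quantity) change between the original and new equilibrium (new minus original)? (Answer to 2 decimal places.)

+587180.00

Solve the original market: 5084 - P = 3P - 1196, hence P = 1570 and Q = 3514.
The shock moves the curves to Qd = 5084 - P and Qs = P - 1196.
New equilibrium: 5084 - P = P - 1196 ⇒ 6280 = 2P ⇒ P = 3140, Q = 1944.
Expenditure moves from 1570×3514 = 5516980 to 3140×1944 = 6104160; change = +587180.00.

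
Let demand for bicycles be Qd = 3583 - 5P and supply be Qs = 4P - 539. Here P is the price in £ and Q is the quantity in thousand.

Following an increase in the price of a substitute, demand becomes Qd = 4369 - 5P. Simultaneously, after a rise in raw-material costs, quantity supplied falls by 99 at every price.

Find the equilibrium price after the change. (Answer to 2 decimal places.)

556.33

Before the shock: 3583 - 5P = 4P - 539 ⇒ 4122 = 9P ⇒ P = 458, Q = 1293.
The shock moves the curves to Qd = 4369 - 5P and Qs = 4P - 638.
New equilibrium: 4369 - 5P = 4P - 638 ⇒ 5007 = 9P ⇒ P = 1669/3 ≈ 556.3333, Q = 4762/3 ≈ 1587.3333.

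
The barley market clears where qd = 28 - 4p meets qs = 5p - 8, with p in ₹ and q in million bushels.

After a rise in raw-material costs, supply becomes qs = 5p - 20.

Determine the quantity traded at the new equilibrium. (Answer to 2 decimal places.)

6.67

Initially, 28 - 4p = 5p - 8, so 36 = 9p and p = 4, q = 12.
After the shift, demand is qd = 28 - 4p and supply is qs = 5p - 20.
Equate the new curves: 28 - 4p = 5p - 20, giving 48 = 9p, p = 16/3 ≈ 5.3333, q = 20/3 ≈ 6.6667.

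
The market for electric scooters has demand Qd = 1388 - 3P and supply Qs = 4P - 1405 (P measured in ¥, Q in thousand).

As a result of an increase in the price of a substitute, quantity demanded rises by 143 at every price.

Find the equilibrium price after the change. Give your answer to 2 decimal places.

Original equilibrium: 1388 - 3P = 4P - 1405 gives 2793 = 7P, so P = 399 and Q = 191.
After the shift, demand is Qd = 1531 - 3P and supply is Qs = 4P - 1405.
Setting them equal: 1531 - 3P = 4P - 1405 → 2936 = 7P, so P = 2936/7 ≈ 419.4286 and Q = 1909/7 ≈ 272.7143.

419.43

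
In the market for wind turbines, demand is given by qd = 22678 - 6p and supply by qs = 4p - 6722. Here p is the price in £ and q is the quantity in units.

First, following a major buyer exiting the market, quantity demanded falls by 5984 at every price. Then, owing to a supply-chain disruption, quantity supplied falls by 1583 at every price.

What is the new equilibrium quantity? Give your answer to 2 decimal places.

Initially, 22678 - 6p = 4p - 6722, so 29400 = 10p and p = 2940, q = 5038.
The shock moves the curves to qd = 16694 - 6p and qs = 4p - 8305.
Equate the new curves: 16694 - 6p = 4p - 8305, giving 24999 = 10p, p = 2499.9, q = 1694.6.

1694.60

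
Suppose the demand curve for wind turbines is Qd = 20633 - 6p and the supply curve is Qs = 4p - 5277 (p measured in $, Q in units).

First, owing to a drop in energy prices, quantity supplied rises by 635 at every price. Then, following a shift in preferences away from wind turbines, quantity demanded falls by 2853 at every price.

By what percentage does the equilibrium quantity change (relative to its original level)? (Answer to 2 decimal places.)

-14.94

Solve the original market: 20633 - 6p = 4p - 5277, hence p = 2591 and Q = 5087.
With the change applied: demand Qd = 17780 - 6p, supply Qs = 4p - 4642.
New equilibrium: 17780 - 6p = 4p - 4642 ⇒ 22422 = 10p ⇒ p = 2242.2, Q = 4326.8.
%ΔQ = (4326.8 − 5087) / 5087 × 100 = -14.94%.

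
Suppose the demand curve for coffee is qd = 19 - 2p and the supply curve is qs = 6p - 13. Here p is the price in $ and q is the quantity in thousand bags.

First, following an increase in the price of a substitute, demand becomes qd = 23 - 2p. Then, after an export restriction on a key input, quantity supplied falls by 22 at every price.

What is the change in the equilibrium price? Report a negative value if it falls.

Original equilibrium: 19 - 2p = 6p - 13 gives 32 = 8p, so p = 4 and q = 11.
With the change applied: demand qd = 23 - 2p, supply qs = 6p - 35.
New equilibrium: 23 - 2p = 6p - 35 ⇒ 58 = 8p ⇒ p = 7.25, q = 8.5.
Δp = 7.25 − 4 = +3.25.

+3.25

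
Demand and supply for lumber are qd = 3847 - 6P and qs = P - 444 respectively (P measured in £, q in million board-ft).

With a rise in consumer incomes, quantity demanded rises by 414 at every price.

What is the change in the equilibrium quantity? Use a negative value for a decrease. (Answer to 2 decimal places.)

Before the shock: 3847 - 6P = P - 444 ⇒ 4291 = 7P ⇒ P = 613, q = 169.
The shock moves the curves to qd = 4261 - 6P and qs = P - 444.
New equilibrium: 4261 - 6P = P - 444 ⇒ 4705 = 7P ⇒ P = 4705/7 ≈ 672.1429, q = 1597/7 ≈ 228.1429.
Δq = 228.1429 − 169 = +59.14.

+59.14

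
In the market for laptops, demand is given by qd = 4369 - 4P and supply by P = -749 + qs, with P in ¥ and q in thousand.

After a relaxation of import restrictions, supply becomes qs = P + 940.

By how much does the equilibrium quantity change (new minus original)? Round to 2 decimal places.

Original equilibrium: 4369 - 4P = P + 749 gives 3620 = 5P, so P = 724 and q = 1473.
With the change applied: demand qd = 4369 - 4P, supply qs = P + 940.
Setting them equal: 4369 - 4P = P + 940 → 3429 = 5P, so P = 685.8 and q = 1625.8.
Δq = 1625.8 − 1473 = +152.80.

+152.80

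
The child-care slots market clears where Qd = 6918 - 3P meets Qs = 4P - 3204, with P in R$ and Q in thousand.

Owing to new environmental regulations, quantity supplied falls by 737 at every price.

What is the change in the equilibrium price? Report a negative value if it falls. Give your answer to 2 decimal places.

+105.29

Solve the original market: 6918 - 3P = 4P - 3204, hence P = 1446 and Q = 2580.
The shock moves the curves to Qd = 6918 - 3P and Qs = 4P - 3941.
New equilibrium: 6918 - 3P = 4P - 3941 ⇒ 10859 = 7P ⇒ P = 10859/7 ≈ 1551.2857, Q = 15849/7 ≈ 2264.1429.
ΔP = 1551.2857 − 1446 = +105.29.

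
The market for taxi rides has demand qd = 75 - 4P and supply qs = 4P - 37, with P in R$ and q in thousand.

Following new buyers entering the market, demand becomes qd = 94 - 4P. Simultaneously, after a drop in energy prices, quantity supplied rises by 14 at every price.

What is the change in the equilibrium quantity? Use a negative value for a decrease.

+16.5

Before the shock: 75 - 4P = 4P - 37 ⇒ 112 = 8P ⇒ P = 14, q = 19.
With the change applied: demand qd = 94 - 4P, supply qs = 4P - 23.
Clearing the new market: 94 - 4P = 4P - 23, so P = 14.625 and q = 35.5.
Δq = 35.5 − 19 = +16.5.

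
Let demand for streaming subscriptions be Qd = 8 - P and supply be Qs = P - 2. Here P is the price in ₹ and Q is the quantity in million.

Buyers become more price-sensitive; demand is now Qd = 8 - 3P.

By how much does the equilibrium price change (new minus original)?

-2.5

Solve the original market: 8 - P = P - 2, hence P = 5 and Q = 3.
With the change applied: demand Qd = 8 - 3P, supply Qs = P - 2.
Setting them equal: 8 - 3P = P - 2 → 10 = 4P, so P = 2.5 and Q = 0.5.
ΔP = 2.5 − 5 = -2.5.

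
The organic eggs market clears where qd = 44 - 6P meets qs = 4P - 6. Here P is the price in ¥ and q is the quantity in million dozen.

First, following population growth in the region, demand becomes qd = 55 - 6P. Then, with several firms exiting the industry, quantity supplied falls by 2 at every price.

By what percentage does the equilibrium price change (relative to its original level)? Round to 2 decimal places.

Before the shock: 44 - 6P = 4P - 6 ⇒ 50 = 10P ⇒ P = 5, q = 14.
The new curves are qd = 55 - 6P (demand) and qs = 4P - 8 (supply).
Equate the new curves: 55 - 6P = 4P - 8, giving 63 = 10P, P = 6.3, q = 17.2.
%ΔP = (6.3 − 5) / 5 × 100 = +26.00%.

+26.00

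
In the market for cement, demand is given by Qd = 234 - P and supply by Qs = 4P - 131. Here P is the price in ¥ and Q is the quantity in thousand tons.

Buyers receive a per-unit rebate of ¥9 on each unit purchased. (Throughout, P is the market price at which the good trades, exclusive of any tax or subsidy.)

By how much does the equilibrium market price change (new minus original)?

+1.8

Solve the original market: 234 - P = 4P - 131, hence P = 73 and Q = 161.
Since buyers' out-of-pocket price is the market price minus the rebate, the effective demand curve becomes Qd = 243 - P.
Clearing the new market: 243 - P = 4P - 131, so P = 74.8 and Q = 168.2.
ΔP = 74.8 − 73 = +1.8.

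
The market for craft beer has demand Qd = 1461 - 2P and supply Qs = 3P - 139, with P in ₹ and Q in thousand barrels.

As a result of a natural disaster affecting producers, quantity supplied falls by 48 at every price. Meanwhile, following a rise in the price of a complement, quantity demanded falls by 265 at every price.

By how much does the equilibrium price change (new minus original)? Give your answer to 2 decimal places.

-43.40

Initially, 1461 - 2P = 3P - 139, so 1600 = 5P and P = 320, Q = 821.
After the shift, demand is Qd = 1196 - 2P and supply is Qs = 3P - 187.
Clearing the new market: 1196 - 2P = 3P - 187, so P = 276.6 and Q = 642.8.
ΔP = 276.6 − 320 = -43.40.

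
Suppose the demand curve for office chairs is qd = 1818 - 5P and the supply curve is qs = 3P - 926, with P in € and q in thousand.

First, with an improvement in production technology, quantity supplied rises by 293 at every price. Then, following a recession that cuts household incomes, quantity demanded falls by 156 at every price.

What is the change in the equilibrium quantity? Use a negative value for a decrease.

Original equilibrium: 1818 - 5P = 3P - 926 gives 2744 = 8P, so P = 343 and q = 103.
After the shift, demand is qd = 1662 - 5P and supply is qs = 3P - 633.
Clearing the new market: 1662 - 5P = 3P - 633, so P = 286.875 and q = 227.625.
Δq = 227.625 − 103 = +124.625.

+124.625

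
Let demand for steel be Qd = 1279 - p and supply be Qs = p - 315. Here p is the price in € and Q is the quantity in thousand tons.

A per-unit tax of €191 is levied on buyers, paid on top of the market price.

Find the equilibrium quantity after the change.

386.5

Solve the original market: 1279 - p = p - 315, hence p = 797 and Q = 482.
Since buyers pay the price plus the tax, the effective demand curve becomes Qd = 1088 - p.
Clearing the new market: 1088 - p = p - 315, so p = 701.5 and Q = 386.5.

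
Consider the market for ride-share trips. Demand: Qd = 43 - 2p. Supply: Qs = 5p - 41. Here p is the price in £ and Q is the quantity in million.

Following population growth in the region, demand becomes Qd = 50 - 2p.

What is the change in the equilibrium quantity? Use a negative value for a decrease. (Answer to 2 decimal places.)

Original equilibrium: 43 - 2p = 5p - 41 gives 84 = 7p, so p = 12 and Q = 19.
The new curves are Qd = 50 - 2p (demand) and Qs = 5p - 41 (supply).
Equate the new curves: 50 - 2p = 5p - 41, giving 91 = 7p, p = 13, Q = 24.
ΔQ = 24 − 19 = +5.00.

+5.00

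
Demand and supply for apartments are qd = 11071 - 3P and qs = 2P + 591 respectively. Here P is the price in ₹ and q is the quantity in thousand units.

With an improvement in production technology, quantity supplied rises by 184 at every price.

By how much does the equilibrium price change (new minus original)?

-36.8

Original equilibrium: 11071 - 3P = 2P + 591 gives 10480 = 5P, so P = 2096 and q = 4783.
After the shift, demand is qd = 11071 - 3P and supply is qs = 2P + 775.
Clearing the new market: 11071 - 3P = 2P + 775, so P = 2059.2 and q = 4893.4.
ΔP = 2059.2 − 2096 = -36.8.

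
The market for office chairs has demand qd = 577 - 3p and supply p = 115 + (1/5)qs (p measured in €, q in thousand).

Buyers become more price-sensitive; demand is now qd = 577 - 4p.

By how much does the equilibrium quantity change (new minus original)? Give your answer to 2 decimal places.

Initially, 577 - 3p = 5p - 575, so 1152 = 8p and p = 144, q = 145.
After the shift, demand is qd = 577 - 4p and supply is qs = 5p - 575.
New equilibrium: 577 - 4p = 5p - 575 ⇒ 1152 = 9p ⇒ p = 128, q = 65.
Δq = 65 − 145 = -80.00.

-80.00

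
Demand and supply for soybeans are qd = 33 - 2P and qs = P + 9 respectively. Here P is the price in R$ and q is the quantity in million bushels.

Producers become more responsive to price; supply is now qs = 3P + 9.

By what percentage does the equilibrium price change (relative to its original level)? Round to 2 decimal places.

Before the shock: 33 - 2P = P + 9 ⇒ 24 = 3P ⇒ P = 8, q = 17.
The new curves are qd = 33 - 2P (demand) and qs = 3P + 9 (supply).
Setting them equal: 33 - 2P = 3P + 9 → 24 = 5P, so P = 4.8 and q = 23.4.
%ΔP = (4.8 − 8) / 8 × 100 = -40.00%.

-40.00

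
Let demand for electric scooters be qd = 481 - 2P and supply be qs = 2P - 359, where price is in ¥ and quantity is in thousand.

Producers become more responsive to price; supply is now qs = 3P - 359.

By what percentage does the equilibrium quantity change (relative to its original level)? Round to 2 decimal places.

Before the shock: 481 - 2P = 2P - 359 ⇒ 840 = 4P ⇒ P = 210, q = 61.
With the change applied: demand qd = 481 - 2P, supply qs = 3P - 359.
New equilibrium: 481 - 2P = 3P - 359 ⇒ 840 = 5P ⇒ P = 168, q = 145.
%Δq = (145 − 61) / 61 × 100 = +137.70%.

+137.70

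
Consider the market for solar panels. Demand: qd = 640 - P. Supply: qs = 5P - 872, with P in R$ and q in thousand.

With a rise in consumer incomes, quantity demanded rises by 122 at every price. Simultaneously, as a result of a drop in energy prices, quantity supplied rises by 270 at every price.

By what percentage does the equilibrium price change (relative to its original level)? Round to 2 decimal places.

Before the shock: 640 - P = 5P - 872 ⇒ 1512 = 6P ⇒ P = 252, q = 388.
The new curves are qd = 762 - P (demand) and qs = 5P - 602 (supply).
Equate the new curves: 762 - P = 5P - 602, giving 1364 = 6P, P = 682/3 ≈ 227.3333, q = 1604/3 ≈ 534.6667.
%ΔP = (227.3333 − 252) / 252 × 100 = -9.79%.

-9.79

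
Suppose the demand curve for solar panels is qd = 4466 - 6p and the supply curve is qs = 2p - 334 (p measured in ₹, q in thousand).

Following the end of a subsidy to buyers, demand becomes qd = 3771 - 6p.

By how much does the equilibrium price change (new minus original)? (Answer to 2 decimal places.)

-86.88

Original equilibrium: 4466 - 6p = 2p - 334 gives 4800 = 8p, so p = 600 and q = 866.
The new curves are qd = 3771 - 6p (demand) and qs = 2p - 334 (supply).
Equate the new curves: 3771 - 6p = 2p - 334, giving 4105 = 8p, p = 513.125, q = 692.25.
Δp = 513.125 − 600 = -86.88.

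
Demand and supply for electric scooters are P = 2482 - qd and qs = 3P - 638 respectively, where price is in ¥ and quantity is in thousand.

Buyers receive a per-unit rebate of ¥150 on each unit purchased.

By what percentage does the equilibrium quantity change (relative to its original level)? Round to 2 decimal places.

+6.61

Solve the original market: 2482 - P = 3P - 638, hence P = 780 and q = 1702.
Since buyers' out-of-pocket price is the market price minus the rebate, the effective demand curve becomes qd = 2632 - P.
Equate the new curves: 2632 - P = 3P - 638, giving 3270 = 4P, P = 817.5, q = 1814.5.
%Δq = (1814.5 − 1702) / 1702 × 100 = +6.61%.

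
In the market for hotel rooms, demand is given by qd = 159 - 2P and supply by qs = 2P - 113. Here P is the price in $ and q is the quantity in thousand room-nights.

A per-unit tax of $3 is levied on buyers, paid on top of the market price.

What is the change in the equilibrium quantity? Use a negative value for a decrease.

-3

Solve the original market: 159 - 2P = 2P - 113, hence P = 68 and q = 23.
Since buyers pay the price plus the tax, the effective demand curve becomes qd = 153 - 2P.
New equilibrium: 153 - 2P = 2P - 113 ⇒ 266 = 4P ⇒ P = 66.5, q = 20.
Δq = 20 − 23 = -3.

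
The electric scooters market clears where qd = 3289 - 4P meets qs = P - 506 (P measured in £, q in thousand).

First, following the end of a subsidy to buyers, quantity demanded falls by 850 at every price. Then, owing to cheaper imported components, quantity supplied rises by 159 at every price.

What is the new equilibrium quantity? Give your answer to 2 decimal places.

210.20

Initially, 3289 - 4P = P - 506, so 3795 = 5P and P = 759, q = 253.
After the shift, demand is qd = 2439 - 4P and supply is qs = P - 347.
Setting them equal: 2439 - 4P = P - 347 → 2786 = 5P, so P = 557.2 and q = 210.2.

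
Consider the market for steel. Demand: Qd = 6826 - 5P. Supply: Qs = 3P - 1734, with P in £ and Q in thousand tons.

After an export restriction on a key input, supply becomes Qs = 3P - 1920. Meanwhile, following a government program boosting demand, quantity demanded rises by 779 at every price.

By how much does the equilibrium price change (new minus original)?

+120.625

Before the shock: 6826 - 5P = 3P - 1734 ⇒ 8560 = 8P ⇒ P = 1070, Q = 1476.
The new curves are Qd = 7605 - 5P (demand) and Qs = 3P - 1920 (supply).
Equate the new curves: 7605 - 5P = 3P - 1920, giving 9525 = 8P, P = 1190.625, Q = 1651.875.
ΔP = 1190.625 − 1070 = +120.625.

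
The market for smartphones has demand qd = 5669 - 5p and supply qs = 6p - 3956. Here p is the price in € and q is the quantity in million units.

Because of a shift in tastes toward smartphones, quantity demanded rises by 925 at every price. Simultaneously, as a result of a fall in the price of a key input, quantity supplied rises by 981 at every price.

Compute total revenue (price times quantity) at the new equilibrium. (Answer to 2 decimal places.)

1952471.41

Initially, 5669 - 5p = 6p - 3956, so 9625 = 11p and p = 875, q = 1294.
The shock moves the curves to qd = 6594 - 5p and qs = 6p - 2975.
Setting them equal: 6594 - 5p = 6p - 2975 → 9569 = 11p, so p = 9569/11 ≈ 869.9091 and q = 24689/11 ≈ 2244.4545.
New expenditure = 869.9091 × 2244.4545 = 1952471.41.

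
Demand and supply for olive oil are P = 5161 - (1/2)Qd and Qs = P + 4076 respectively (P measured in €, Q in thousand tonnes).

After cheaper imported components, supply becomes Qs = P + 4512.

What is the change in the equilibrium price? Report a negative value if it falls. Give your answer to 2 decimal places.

-145.33

Initially, 10322 - 2P = P + 4076, so 6246 = 3P and P = 2082, Q = 6158.
After the shift, demand is Qd = 10322 - 2P and supply is Qs = P + 4512.
Setting them equal: 10322 - 2P = P + 4512 → 5810 = 3P, so P = 5810/3 ≈ 1936.6667 and Q = 19346/3 ≈ 6448.6667.
ΔP = 1936.6667 − 2082 = -145.33.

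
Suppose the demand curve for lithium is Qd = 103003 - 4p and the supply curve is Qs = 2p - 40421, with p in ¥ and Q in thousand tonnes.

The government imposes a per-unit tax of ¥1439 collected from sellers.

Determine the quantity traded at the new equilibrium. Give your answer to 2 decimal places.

5468.33

Original equilibrium: 103003 - 4p = 2p - 40421 gives 143424 = 6p, so p = 23904 and Q = 7387.
Since sellers keep the price net of the tax, the effective supply curve becomes Qs = 2p - 43299.
Clearing the new market: 103003 - 4p = 2p - 43299, so p = 73151/3 ≈ 24383.6667 and Q = 16405/3 ≈ 5468.3333.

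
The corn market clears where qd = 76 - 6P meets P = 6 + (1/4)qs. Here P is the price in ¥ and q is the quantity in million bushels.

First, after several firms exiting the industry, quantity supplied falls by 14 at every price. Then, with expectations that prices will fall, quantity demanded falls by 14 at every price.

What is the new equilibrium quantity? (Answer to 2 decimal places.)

Initially, 76 - 6P = 4P - 24, so 100 = 10P and P = 10, q = 16.
The shock moves the curves to qd = 62 - 6P and qs = 4P - 38.
Setting them equal: 62 - 6P = 4P - 38 → 100 = 10P, so P = 10 and q = 2.

2.00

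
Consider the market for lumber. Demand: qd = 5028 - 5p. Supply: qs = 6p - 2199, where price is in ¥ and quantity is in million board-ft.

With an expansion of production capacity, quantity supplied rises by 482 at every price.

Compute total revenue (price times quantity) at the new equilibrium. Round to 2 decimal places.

1203118.47

Solve the original market: 5028 - 5p = 6p - 2199, hence p = 657 and q = 1743.
The new curves are qd = 5028 - 5p (demand) and qs = 6p - 1717 (supply).
New equilibrium: 5028 - 5p = 6p - 1717 ⇒ 6745 = 11p ⇒ p = 6745/11 ≈ 613.1818, q = 21583/11 ≈ 1962.0909.
New expenditure = 613.1818 × 1962.0909 = 1203118.47.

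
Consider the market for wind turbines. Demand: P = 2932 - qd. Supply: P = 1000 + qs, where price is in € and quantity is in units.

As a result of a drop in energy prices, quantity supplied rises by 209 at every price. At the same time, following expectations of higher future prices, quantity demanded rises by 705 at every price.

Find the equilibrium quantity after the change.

1423

Initially, 2932 - P = P - 1000, so 3932 = 2P and P = 1966, q = 966.
With the change applied: demand qd = 3637 - P, supply qs = P - 791.
Equate the new curves: 3637 - P = P - 791, giving 4428 = 2P, P = 2214, q = 1423.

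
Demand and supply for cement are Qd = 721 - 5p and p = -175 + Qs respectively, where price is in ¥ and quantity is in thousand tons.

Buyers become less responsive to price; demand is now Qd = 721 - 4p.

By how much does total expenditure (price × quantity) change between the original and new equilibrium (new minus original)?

Before the shock: 721 - 5p = p + 175 ⇒ 546 = 6p ⇒ p = 91, Q = 266.
With the change applied: demand Qd = 721 - 4p, supply Qs = p + 175.
New equilibrium: 721 - 4p = p + 175 ⇒ 546 = 5p ⇒ p = 109.2, Q = 284.2.
Expenditure moves from 91×266 = 24206 to 109.2×284.2 = 31034.64; change = +6828.64.

+6828.64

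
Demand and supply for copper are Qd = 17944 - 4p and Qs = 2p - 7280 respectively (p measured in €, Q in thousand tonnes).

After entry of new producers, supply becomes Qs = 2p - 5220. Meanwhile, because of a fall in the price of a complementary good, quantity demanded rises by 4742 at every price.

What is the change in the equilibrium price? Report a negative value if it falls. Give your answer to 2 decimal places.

+447.00

Before the shock: 17944 - 4p = 2p - 7280 ⇒ 25224 = 6p ⇒ p = 4204, Q = 1128.
The shock moves the curves to Qd = 22686 - 4p and Qs = 2p - 5220.
Equate the new curves: 22686 - 4p = 2p - 5220, giving 27906 = 6p, p = 4651, Q = 4082.
Δp = 4651 − 4204 = +447.00.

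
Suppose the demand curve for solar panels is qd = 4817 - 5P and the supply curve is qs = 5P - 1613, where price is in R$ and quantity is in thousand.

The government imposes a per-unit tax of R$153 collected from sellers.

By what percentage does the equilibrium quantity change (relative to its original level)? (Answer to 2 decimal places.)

Original equilibrium: 4817 - 5P = 5P - 1613 gives 6430 = 10P, so P = 643 and q = 1602.
Since sellers keep the price net of the tax, the effective supply curve becomes qs = 5P - 2378.
Setting them equal: 4817 - 5P = 5P - 2378 → 7195 = 10P, so P = 719.5 and q = 1219.5.
%Δq = (1219.5 − 1602) / 1602 × 100 = -23.88%.

-23.88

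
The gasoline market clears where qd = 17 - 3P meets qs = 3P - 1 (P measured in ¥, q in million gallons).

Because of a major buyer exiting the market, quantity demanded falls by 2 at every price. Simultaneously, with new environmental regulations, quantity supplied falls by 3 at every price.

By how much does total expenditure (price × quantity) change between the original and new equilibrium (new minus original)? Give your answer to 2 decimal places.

-6.58

Solve the original market: 17 - 3P = 3P - 1, hence P = 3 and q = 8.
With the change applied: demand qd = 15 - 3P, supply qs = 3P - 4.
New equilibrium: 15 - 3P = 3P - 4 ⇒ 19 = 6P ⇒ P = 19/6 ≈ 3.1667, q = 5.5.
Expenditure moves from 3×8 = 24 to 3.1667×5.5 = 17.4167; change = -6.58.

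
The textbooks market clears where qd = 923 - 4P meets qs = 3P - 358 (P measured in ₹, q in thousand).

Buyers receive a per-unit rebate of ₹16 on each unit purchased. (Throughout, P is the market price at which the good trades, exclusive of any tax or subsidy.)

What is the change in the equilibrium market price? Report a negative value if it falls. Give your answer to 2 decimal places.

+9.14

Before the shock: 923 - 4P = 3P - 358 ⇒ 1281 = 7P ⇒ P = 183, q = 191.
Since buyers' out-of-pocket price is the market price minus the rebate, the effective demand curve becomes qd = 987 - 4P.
Equate the new curves: 987 - 4P = 3P - 358, giving 1345 = 7P, P = 1345/7 ≈ 192.1429, q = 1529/7 ≈ 218.4286.
ΔP = 192.1429 − 183 = +9.14.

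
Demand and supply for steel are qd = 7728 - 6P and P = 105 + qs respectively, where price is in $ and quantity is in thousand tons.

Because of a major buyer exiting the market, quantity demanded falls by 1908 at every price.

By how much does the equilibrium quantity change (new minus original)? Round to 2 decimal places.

-272.57

Solve the original market: 7728 - 6P = P - 105, hence P = 1119 and q = 1014.
The new curves are qd = 5820 - 6P (demand) and qs = P - 105 (supply).
Setting them equal: 5820 - 6P = P - 105 → 5925 = 7P, so P = 5925/7 ≈ 846.4286 and q = 5190/7 ≈ 741.4286.
Δq = 741.4286 − 1014 = -272.57.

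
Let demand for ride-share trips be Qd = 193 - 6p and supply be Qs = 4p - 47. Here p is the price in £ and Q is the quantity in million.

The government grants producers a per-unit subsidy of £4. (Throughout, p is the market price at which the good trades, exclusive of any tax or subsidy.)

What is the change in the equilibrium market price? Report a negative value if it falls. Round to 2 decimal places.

Before the shock: 193 - 6p = 4p - 47 ⇒ 240 = 10p ⇒ p = 24, Q = 49.
Since sellers receive the price plus the subsidy, the effective supply curve becomes Qs = 4p - 31.
Setting them equal: 193 - 6p = 4p - 31 → 224 = 10p, so p = 22.4 and Q = 58.6.
Δp = 22.4 − 24 = -1.60.

-1.60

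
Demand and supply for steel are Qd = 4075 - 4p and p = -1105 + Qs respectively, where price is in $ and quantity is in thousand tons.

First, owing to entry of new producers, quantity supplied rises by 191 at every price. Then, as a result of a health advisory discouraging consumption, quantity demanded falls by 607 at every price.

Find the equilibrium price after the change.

434.4

Initially, 4075 - 4p = p + 1105, so 2970 = 5p and p = 594, Q = 1699.
After the shift, demand is Qd = 3468 - 4p and supply is Qs = p + 1296.
Clearing the new market: 3468 - 4p = p + 1296, so p = 434.4 and Q = 1730.4.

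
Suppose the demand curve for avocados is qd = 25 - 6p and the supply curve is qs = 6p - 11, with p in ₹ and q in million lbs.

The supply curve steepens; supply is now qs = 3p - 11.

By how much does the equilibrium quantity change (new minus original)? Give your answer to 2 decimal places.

-6.00

Initially, 25 - 6p = 6p - 11, so 36 = 12p and p = 3, q = 7.
The new curves are qd = 25 - 6p (demand) and qs = 3p - 11 (supply).
New equilibrium: 25 - 6p = 3p - 11 ⇒ 36 = 9p ⇒ p = 4, q = 1.
Δq = 1 − 7 = -6.00.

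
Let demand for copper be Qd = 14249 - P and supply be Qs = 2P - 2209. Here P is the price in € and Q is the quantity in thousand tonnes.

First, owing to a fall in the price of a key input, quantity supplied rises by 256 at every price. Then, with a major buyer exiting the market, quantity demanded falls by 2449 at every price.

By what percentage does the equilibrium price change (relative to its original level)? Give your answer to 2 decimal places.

Solve the original market: 14249 - P = 2P - 2209, hence P = 5486 and Q = 8763.
The shock moves the curves to Qd = 11800 - P and Qs = 2P - 1953.
Clearing the new market: 11800 - P = 2P - 1953, so P = 13753/3 ≈ 4584.3333 and Q = 21647/3 ≈ 7215.6667.
%ΔP = (4584.3333 − 5486) / 5486 × 100 = -16.44%.

-16.44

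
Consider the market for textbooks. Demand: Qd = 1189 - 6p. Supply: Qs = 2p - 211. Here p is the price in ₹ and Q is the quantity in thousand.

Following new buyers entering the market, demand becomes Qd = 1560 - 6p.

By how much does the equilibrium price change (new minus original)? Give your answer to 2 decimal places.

+46.38

Solve the original market: 1189 - 6p = 2p - 211, hence p = 175 and Q = 139.
With the change applied: demand Qd = 1560 - 6p, supply Qs = 2p - 211.
Equate the new curves: 1560 - 6p = 2p - 211, giving 1771 = 8p, p = 221.375, Q = 231.75.
Δp = 221.375 − 175 = +46.38.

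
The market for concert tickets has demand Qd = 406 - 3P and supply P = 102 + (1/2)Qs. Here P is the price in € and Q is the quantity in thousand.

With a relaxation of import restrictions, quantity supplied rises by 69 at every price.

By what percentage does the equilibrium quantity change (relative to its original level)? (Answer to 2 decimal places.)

+103.50

Original equilibrium: 406 - 3P = 2P - 204 gives 610 = 5P, so P = 122 and Q = 40.
The shock moves the curves to Qd = 406 - 3P and Qs = 2P - 135.
New equilibrium: 406 - 3P = 2P - 135 ⇒ 541 = 5P ⇒ P = 108.2, Q = 81.4.
%ΔQ = (81.4 − 40) / 40 × 100 = +103.50%.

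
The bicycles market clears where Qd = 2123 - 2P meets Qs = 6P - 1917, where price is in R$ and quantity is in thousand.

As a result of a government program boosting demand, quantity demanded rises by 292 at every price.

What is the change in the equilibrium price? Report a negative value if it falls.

+36.5

Original equilibrium: 2123 - 2P = 6P - 1917 gives 4040 = 8P, so P = 505 and Q = 1113.
The new curves are Qd = 2415 - 2P (demand) and Qs = 6P - 1917 (supply).
Equate the new curves: 2415 - 2P = 6P - 1917, giving 4332 = 8P, P = 541.5, Q = 1332.
ΔP = 541.5 − 505 = +36.5.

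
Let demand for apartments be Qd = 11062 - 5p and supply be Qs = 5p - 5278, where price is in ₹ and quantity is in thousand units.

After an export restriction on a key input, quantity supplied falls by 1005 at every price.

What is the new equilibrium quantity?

2389.5

Solve the original market: 11062 - 5p = 5p - 5278, hence p = 1634 and Q = 2892.
The shock moves the curves to Qd = 11062 - 5p and Qs = 5p - 6283.
New equilibrium: 11062 - 5p = 5p - 6283 ⇒ 17345 = 10p ⇒ p = 1734.5, Q = 2389.5.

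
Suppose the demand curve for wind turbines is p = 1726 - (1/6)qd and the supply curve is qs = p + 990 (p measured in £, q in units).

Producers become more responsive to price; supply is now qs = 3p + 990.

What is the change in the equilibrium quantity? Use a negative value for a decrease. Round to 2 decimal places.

Before the shock: 10356 - 6p = p + 990 ⇒ 9366 = 7p ⇒ p = 1338, q = 2328.
After the shift, demand is qd = 10356 - 6p and supply is qs = 3p + 990.
Setting them equal: 10356 - 6p = 3p + 990 → 9366 = 9p, so p = 3122/3 ≈ 1040.6667 and q = 4112.
Δq = 4112 − 2328 = +1784.00.

+1784.00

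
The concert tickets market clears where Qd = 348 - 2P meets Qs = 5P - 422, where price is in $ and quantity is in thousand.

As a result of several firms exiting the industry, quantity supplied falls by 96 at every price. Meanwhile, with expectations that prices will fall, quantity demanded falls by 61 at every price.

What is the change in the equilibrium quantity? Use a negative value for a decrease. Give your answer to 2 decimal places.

Solve the original market: 348 - 2P = 5P - 422, hence P = 110 and Q = 128.
With the change applied: demand Qd = 287 - 2P, supply Qs = 5P - 518.
New equilibrium: 287 - 2P = 5P - 518 ⇒ 805 = 7P ⇒ P = 115, Q = 57.
ΔQ = 57 − 128 = -71.00.

-71.00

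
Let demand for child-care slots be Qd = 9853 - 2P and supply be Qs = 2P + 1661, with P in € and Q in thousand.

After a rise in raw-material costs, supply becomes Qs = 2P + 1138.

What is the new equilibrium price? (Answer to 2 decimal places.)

Solve the original market: 9853 - 2P = 2P + 1661, hence P = 2048 and Q = 5757.
The shock moves the curves to Qd = 9853 - 2P and Qs = 2P + 1138.
Clearing the new market: 9853 - 2P = 2P + 1138, so P = 2178.75 and Q = 5495.5.

2178.75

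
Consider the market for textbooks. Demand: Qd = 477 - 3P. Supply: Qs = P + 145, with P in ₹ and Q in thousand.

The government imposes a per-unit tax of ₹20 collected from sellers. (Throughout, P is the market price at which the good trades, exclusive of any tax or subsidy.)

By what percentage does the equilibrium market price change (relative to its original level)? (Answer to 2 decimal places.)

Initially, 477 - 3P = P + 145, so 332 = 4P and P = 83, Q = 228.
Since sellers keep the price net of the tax, the effective supply curve becomes Qs = P + 125.
Equate the new curves: 477 - 3P = P + 125, giving 352 = 4P, P = 88, Q = 213.
%ΔP = (88 − 83) / 83 × 100 = +6.02%.

+6.02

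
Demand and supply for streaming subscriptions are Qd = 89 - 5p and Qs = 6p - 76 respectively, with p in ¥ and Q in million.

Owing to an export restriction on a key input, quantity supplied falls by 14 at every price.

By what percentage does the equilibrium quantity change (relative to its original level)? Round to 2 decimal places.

Solve the original market: 89 - 5p = 6p - 76, hence p = 15 and Q = 14.
The new curves are Qd = 89 - 5p (demand) and Qs = 6p - 90 (supply).
New equilibrium: 89 - 5p = 6p - 90 ⇒ 179 = 11p ⇒ p = 179/11 ≈ 16.2727, Q = 84/11 ≈ 7.6364.
%ΔQ = (7.6364 − 14) / 14 × 100 = -45.45%.

-45.45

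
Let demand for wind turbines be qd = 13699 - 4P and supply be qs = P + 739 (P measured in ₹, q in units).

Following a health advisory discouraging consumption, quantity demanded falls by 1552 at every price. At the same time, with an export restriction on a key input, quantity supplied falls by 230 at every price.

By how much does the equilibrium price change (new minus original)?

Initially, 13699 - 4P = P + 739, so 12960 = 5P and P = 2592, q = 3331.
After the shift, demand is qd = 12147 - 4P and supply is qs = P + 509.
Equate the new curves: 12147 - 4P = P + 509, giving 11638 = 5P, P = 2327.6, q = 2836.6.
ΔP = 2327.6 − 2592 = -264.4.

-264.4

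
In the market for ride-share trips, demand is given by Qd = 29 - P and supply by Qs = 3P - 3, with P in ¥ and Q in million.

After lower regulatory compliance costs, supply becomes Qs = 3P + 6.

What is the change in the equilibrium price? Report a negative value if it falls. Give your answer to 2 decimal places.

Initially, 29 - P = 3P - 3, so 32 = 4P and P = 8, Q = 21.
With the change applied: demand Qd = 29 - P, supply Qs = 3P + 6.
Clearing the new market: 29 - P = 3P + 6, so P = 5.75 and Q = 23.25.
ΔP = 5.75 − 8 = -2.25.

-2.25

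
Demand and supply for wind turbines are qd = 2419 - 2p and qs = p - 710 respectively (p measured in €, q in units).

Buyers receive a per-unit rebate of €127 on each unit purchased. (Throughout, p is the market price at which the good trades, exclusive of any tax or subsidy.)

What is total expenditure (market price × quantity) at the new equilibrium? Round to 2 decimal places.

470988.78

Original equilibrium: 2419 - 2p = p - 710 gives 3129 = 3p, so p = 1043 and q = 333.
Since buyers' out-of-pocket price is the market price minus the rebate, the effective demand curve becomes qd = 2673 - 2p.
New equilibrium: 2673 - 2p = p - 710 ⇒ 3383 = 3p ⇒ p = 3383/3 ≈ 1127.6667, q = 1253/3 ≈ 417.6667.
New expenditure = 1127.6667 × 417.6667 = 470988.78.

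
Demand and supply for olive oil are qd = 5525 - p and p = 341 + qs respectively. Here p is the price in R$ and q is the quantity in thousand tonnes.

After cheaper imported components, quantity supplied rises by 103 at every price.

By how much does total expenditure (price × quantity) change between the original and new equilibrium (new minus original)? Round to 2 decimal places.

+14909.25

Original equilibrium: 5525 - p = p - 341 gives 5866 = 2p, so p = 2933 and q = 2592.
With the change applied: demand qd = 5525 - p, supply qs = p - 238.
Setting them equal: 5525 - p = p - 238 → 5763 = 2p, so p = 2881.5 and q = 2643.5.
Expenditure moves from 2933×2592 = 7602336 to 2881.5×2643.5 = 7617245.25; change = +14909.25.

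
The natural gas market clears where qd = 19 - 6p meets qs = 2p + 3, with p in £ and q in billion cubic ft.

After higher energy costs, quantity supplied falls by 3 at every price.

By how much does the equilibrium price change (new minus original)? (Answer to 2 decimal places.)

+0.38

Solve the original market: 19 - 6p = 2p + 3, hence p = 2 and q = 7.
The shock moves the curves to qd = 19 - 6p and qs = 2p.
Setting them equal: 19 - 6p = 2p → 19 = 8p, so p = 2.375 and q = 4.75.
Δp = 2.375 − 2 = +0.38.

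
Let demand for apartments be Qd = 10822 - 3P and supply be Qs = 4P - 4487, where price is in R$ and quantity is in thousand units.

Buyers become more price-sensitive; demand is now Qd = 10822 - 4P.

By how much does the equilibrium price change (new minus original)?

Solve the original market: 10822 - 3P = 4P - 4487, hence P = 2187 and Q = 4261.
After the shift, demand is Qd = 10822 - 4P and supply is Qs = 4P - 4487.
New equilibrium: 10822 - 4P = 4P - 4487 ⇒ 15309 = 8P ⇒ P = 1913.625, Q = 3167.5.
ΔP = 1913.625 − 2187 = -273.375.

-273.375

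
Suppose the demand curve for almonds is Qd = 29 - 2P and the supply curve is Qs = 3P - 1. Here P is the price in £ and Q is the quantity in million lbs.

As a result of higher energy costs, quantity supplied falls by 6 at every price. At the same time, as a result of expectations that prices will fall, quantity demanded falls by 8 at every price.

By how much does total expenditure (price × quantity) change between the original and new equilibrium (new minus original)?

Original equilibrium: 29 - 2P = 3P - 1 gives 30 = 5P, so P = 6 and Q = 17.
The shock moves the curves to Qd = 21 - 2P and Qs = 3P - 7.
Equate the new curves: 21 - 2P = 3P - 7, giving 28 = 5P, P = 5.6, Q = 9.8.
Expenditure moves from 6×17 = 102 to 5.6×9.8 = 54.88; change = -47.12.

-47.12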